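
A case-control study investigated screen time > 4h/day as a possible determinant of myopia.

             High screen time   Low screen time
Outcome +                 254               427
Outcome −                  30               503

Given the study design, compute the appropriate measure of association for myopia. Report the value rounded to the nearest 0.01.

9.97

Reading the table with exposure as columns: a = 254 (High screen time, case), b = 30 (High screen time, non-case), c = 427 (Low screen time, case), d = 503.
This is a case-control study: participants were sampled on outcome status, so risks in the source population cannot be estimated directly — relative risk is not valid here. The odds ratio is the appropriate measure.
OR = (a·d)/(b·c) = (254 × 503) / (30 × 427) = 127762 / 12810 = 9.97361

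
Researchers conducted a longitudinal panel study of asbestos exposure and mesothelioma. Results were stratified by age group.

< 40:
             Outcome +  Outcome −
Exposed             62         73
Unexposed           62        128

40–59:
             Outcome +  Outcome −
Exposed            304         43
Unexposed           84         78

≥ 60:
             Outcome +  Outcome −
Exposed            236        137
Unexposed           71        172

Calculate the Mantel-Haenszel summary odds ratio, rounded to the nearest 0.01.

OR_MH = Σ(aᵢdᵢ/nᵢ) / Σ(bᵢcᵢ/nᵢ), where nᵢ is the stratum total.
Stratum 1 (< 40): n = 325; a·d/n = 62·128/325 = 24.4185; b·c/n = 73·62/325 = 13.9262
Stratum 2 (40–59): n = 509; a·d/n = 304·78/509 = 46.5855; b·c/n = 43·84/509 = 7.0963
Stratum 3 (≥ 60): n = 616; a·d/n = 236·172/616 = 65.8961; b·c/n = 137·71/616 = 15.7906
OR_MH = (24.4185 + 46.5855 + 65.8961) / (13.9262 + 7.0963 + 15.7906) = 136.9000 / 36.8130 = 3.71880

3.72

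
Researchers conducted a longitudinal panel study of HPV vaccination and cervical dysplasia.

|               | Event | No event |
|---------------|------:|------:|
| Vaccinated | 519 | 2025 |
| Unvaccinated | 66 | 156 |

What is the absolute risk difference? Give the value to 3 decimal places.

-0.093

Cells: a = 519, b = 2025, c = 66, d = 156.
Risk in exposed = 519/2544 = 0.204009; risk in unexposed = 66/222 = 0.297297.
Risk difference = 0.204009 − 0.297297 = -0.093288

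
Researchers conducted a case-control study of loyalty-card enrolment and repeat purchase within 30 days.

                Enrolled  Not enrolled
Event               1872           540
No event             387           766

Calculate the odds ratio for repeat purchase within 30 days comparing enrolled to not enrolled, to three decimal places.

6.862

Reading the table with exposure as columns: a = 1872 (Enrolled, case), b = 387 (Enrolled, non-case), c = 540 (Not enrolled, case), d = 766.
OR = (a·d)/(b·c) = (1872 × 766) / (387 × 540) = 1433952 / 208980 = 6.86167
The odds of repeat purchase within 30 days are about 6.86 times as high in the enrolled group.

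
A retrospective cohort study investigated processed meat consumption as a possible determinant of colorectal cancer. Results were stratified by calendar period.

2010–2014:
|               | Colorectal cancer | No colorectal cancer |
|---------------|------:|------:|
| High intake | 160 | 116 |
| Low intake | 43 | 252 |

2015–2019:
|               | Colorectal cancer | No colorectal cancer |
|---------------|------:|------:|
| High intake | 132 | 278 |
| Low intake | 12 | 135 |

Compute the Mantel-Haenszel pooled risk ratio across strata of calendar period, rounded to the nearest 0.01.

3.97

RR_MH = Σ(aᵢ·n₀ᵢ/nᵢ) / Σ(cᵢ·n₁ᵢ/nᵢ), with n₁ᵢ = aᵢ+bᵢ (exposed), n₀ᵢ = cᵢ+dᵢ (unexposed), nᵢ = n₁ᵢ+n₀ᵢ.
Stratum 1 (2010–2014): n₁ = 276, n₀ = 295, n = 571; a·n₀/n = 160·295/571 = 82.6620; c·n₁/n = 43·276/571 = 20.7846
Stratum 2 (2015–2019): n₁ = 410, n₀ = 147, n = 557; a·n₀/n = 132·147/557 = 34.8366; c·n₁/n = 12·410/557 = 8.8330
RR_MH = (82.6620 + 34.8366) / (20.7846 + 8.8330) = 117.4986 / 29.6176 = 3.96719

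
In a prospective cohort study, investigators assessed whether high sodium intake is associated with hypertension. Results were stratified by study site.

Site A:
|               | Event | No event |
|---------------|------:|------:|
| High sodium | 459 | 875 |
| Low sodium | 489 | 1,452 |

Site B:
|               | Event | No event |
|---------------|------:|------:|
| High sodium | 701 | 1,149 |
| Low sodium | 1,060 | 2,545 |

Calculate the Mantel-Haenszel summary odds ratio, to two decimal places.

1.50

OR_MH = Σ(aᵢdᵢ/nᵢ) / Σ(bᵢcᵢ/nᵢ), where nᵢ is the stratum total.
Stratum 1 (Site A): n = 3275; a·d/n = 459·1452/3275 = 203.5017; b·c/n = 875·489/3275 = 130.6489
Stratum 2 (Site B): n = 5455; a·d/n = 701·2545/5455 = 327.0477; b·c/n = 1149·1060/5455 = 223.2704
OR_MH = (203.5017 + 327.0477) / (130.6489 + 223.2704) = 530.5493 / 353.9192 = 1.49907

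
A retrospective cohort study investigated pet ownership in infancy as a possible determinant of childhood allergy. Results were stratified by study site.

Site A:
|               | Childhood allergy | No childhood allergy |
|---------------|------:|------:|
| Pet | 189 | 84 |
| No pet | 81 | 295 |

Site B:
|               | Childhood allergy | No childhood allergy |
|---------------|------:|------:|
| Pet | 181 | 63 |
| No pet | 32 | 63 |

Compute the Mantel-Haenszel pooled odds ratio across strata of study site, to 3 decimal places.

7.276

OR_MH = Σ(aᵢdᵢ/nᵢ) / Σ(bᵢcᵢ/nᵢ), where nᵢ is the stratum total.
Stratum 1 (Site A): n = 649; a·d/n = 189·295/649 = 85.9091; b·c/n = 84·81/649 = 10.4838
Stratum 2 (Site B): n = 339; a·d/n = 181·63/339 = 33.6372; b·c/n = 63·32/339 = 5.9469
OR_MH = (85.9091 + 33.6372) / (10.4838 + 5.9469) = 119.5463 / 16.4307 = 7.27578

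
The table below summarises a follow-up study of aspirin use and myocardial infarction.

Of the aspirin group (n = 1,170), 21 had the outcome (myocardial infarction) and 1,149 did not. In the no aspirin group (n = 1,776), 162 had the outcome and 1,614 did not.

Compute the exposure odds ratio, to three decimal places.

From the description: a = 21, b = 1149, c = 162, d = 1614.
OR = (a·d)/(b·c) = (21 × 1614) / (1149 × 162) = 33894 / 186138 = 0.18209
Exposure is associated with lower odds of myocardial infarction (OR = 0.18 < 1).

0.182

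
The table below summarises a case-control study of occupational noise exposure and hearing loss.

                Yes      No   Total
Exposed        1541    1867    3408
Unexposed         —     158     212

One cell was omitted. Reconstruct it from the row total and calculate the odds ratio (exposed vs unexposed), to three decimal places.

2.415

The missing cell is in the unexposed row: 212 − 158 = 54.
So a = 1541, b = 1867, c = 54, d = 158.
OR = (a·d)/(b·c) = (1541 × 158) / (1867 × 54) = 243478 / 100818 = 2.41503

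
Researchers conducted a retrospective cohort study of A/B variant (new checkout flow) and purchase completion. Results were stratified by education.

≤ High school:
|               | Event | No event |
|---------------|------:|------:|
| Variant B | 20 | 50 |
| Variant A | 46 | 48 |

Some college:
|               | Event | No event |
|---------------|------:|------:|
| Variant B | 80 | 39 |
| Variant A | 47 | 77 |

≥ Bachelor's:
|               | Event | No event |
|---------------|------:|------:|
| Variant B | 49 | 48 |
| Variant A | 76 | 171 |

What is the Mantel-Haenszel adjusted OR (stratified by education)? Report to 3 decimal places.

1.727

OR_MH = Σ(aᵢdᵢ/nᵢ) / Σ(bᵢcᵢ/nᵢ), where nᵢ is the stratum total.
Stratum 1 (≤ High school): n = 164; a·d/n = 20·48/164 = 5.8537; b·c/n = 50·46/164 = 14.0244
Stratum 2 (Some college): n = 243; a·d/n = 80·77/243 = 25.3498; b·c/n = 39·47/243 = 7.5432
Stratum 3 (≥ Bachelor's): n = 344; a·d/n = 49·171/344 = 24.3576; b·c/n = 48·76/344 = 10.6047
OR_MH = (5.8537 + 25.3498 + 24.3576) / (14.0244 + 7.5432 + 10.6047) = 55.5610 / 32.1723 = 1.72699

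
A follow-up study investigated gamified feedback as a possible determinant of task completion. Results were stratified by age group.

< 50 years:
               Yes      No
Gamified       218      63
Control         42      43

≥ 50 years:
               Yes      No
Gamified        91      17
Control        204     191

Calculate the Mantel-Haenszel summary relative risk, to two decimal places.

1.61

RR_MH = Σ(aᵢ·n₀ᵢ/nᵢ) / Σ(cᵢ·n₁ᵢ/nᵢ), with n₁ᵢ = aᵢ+bᵢ (exposed), n₀ᵢ = cᵢ+dᵢ (unexposed), nᵢ = n₁ᵢ+n₀ᵢ.
Stratum 1 (< 50 years): n₁ = 281, n₀ = 85, n = 366; a·n₀/n = 218·85/366 = 50.6284; c·n₁/n = 42·281/366 = 32.2459
Stratum 2 (≥ 50 years): n₁ = 108, n₀ = 395, n = 503; a·n₀/n = 91·395/503 = 71.4612; c·n₁/n = 204·108/503 = 43.8012
RR_MH = (50.6284 + 71.4612) / (32.2459 + 43.8012) = 122.0896 / 76.0471 = 1.60545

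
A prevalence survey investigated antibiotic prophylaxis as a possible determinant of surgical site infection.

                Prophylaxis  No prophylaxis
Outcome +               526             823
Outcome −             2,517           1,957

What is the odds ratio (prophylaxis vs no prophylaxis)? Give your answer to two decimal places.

0.50

Reading the table with exposure as columns: a = 526 (Prophylaxis, case), b = 2517 (Prophylaxis, non-case), c = 823 (No prophylaxis, case), d = 1957.
OR = (a·d)/(b·c) = (526 × 1957) / (2517 × 823) = 1029382 / 2071491 = 0.49693
Exposure is associated with lower odds of surgical site infection (OR = 0.50 < 1).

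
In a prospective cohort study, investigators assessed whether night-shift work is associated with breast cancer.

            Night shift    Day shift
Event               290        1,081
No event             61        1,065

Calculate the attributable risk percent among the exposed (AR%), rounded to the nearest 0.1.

Reading the table with exposure as columns: a = 290 (Night shift, case), b = 61 (Night shift, non-case), c = 1081 (Day shift, case), d = 1065.
Risk in exposed = 290/351 = 0.82621; risk in unexposed = 1081/2146 = 0.50373.
RR = 0.82621/0.50373 = 1.64019
AR% = (RR − 1)/RR × 100 = (1.64019 − 1)/1.64019 × 100 = 39.0316%

39.0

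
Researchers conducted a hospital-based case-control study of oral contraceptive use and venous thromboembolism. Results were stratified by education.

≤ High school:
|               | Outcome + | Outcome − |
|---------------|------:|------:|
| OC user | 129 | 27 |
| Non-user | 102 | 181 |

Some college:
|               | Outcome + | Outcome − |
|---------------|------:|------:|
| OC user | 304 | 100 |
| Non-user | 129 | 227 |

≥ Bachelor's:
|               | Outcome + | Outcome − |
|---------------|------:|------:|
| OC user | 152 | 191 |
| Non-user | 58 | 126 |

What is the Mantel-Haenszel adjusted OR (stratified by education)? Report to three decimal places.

OR_MH = Σ(aᵢdᵢ/nᵢ) / Σ(bᵢcᵢ/nᵢ), where nᵢ is the stratum total.
Stratum 1 (≤ High school): n = 439; a·d/n = 129·181/439 = 53.1868; b·c/n = 27·102/439 = 6.2733
Stratum 2 (Some college): n = 760; a·d/n = 304·227/760 = 90.8000; b·c/n = 100·129/760 = 16.9737
Stratum 3 (≥ Bachelor's): n = 527; a·d/n = 152·126/527 = 36.3416; b·c/n = 191·58/527 = 21.0209
OR_MH = (53.1868 + 90.8000 + 36.3416) / (6.2733 + 16.9737 + 21.0209) = 180.3283 / 44.2679 = 4.07357

4.074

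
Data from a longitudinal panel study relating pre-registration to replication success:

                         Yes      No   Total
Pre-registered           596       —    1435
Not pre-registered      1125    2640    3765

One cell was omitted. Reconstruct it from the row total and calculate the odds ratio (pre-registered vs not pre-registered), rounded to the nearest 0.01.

The missing cell is in the exposed row: 1435 − 596 = 839.
So a = 596, b = 839, c = 1125, d = 2640.
OR = (a·d)/(b·c) = (596 × 2640) / (839 × 1125) = 1573440 / 943875 = 1.66700

1.67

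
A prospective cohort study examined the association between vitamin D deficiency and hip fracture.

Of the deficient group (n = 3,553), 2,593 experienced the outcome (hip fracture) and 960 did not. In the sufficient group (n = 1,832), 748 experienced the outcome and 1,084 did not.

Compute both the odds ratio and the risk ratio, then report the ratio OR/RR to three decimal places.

From the description: a = 2593, b = 960, c = 748, d = 1084.
OR = (2593·1084)/(960·748) = 2810812/718080 = 3.91434
Risk in exposed = 2593/3553 = 0.72981; risk in unexposed = 748/1832 = 0.40830; RR = 1.78744
OR/RR = 3.91434 / 1.78744 = 2.18992
The outcome is not rare, so the OR lies further from 1 than the RR.

2.190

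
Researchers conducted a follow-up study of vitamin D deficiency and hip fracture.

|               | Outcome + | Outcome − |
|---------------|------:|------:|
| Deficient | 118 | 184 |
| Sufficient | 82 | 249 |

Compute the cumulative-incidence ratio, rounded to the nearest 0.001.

Cells: a = 118, b = 184, c = 82, d = 249.
Risk in exposed = 118/302 = 0.39073; risk in unexposed = 82/331 = 0.24773.
RR = 0.39073 / 0.24773 = 1.57721
The risk among the exposed is 1.58 times that among the unexposed.

1.577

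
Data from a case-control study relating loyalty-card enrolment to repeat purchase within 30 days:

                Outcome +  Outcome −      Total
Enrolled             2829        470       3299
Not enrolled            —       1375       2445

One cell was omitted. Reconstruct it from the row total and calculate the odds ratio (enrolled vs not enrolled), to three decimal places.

The missing cell is in the unexposed row: 2445 − 1375 = 1070.
So a = 2829, b = 470, c = 1070, d = 1375.
OR = (a·d)/(b·c) = (2829 × 1375) / (470 × 1070) = 3889875 / 502900 = 7.73489

7.735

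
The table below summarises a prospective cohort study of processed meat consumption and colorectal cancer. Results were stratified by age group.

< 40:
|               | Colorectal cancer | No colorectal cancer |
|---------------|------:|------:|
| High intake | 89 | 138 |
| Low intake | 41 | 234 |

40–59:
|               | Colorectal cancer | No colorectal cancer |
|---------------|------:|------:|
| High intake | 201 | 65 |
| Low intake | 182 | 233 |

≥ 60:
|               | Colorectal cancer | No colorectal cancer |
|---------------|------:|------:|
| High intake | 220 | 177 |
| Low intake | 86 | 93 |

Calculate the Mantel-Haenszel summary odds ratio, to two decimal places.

OR_MH = Σ(aᵢdᵢ/nᵢ) / Σ(bᵢcᵢ/nᵢ), where nᵢ is the stratum total.
Stratum 1 (< 40): n = 502; a·d/n = 89·234/502 = 41.4861; b·c/n = 138·41/502 = 11.2709
Stratum 2 (40–59): n = 681; a·d/n = 201·233/681 = 68.7709; b·c/n = 65·182/681 = 17.3715
Stratum 3 (≥ 60): n = 576; a·d/n = 220·93/576 = 35.5208; b·c/n = 177·86/576 = 26.4271
OR_MH = (41.4861 + 68.7709 + 35.5208) / (11.2709 + 17.3715 + 26.4271) = 145.7778 / 55.0695 = 2.64716

2.65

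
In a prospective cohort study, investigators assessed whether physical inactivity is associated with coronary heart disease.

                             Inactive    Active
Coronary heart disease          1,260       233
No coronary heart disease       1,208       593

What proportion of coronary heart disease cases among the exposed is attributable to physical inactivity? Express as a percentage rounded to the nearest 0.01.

44.75

Reading the table with exposure as columns: a = 1260 (Inactive, case), b = 1208 (Inactive, non-case), c = 233 (Active, case), d = 593.
Risk in exposed = 1260/2468 = 0.51053; risk in unexposed = 233/826 = 0.28208.
RR = 0.51053/0.28208 = 1.80988
AR% = (RR − 1)/RR × 100 = (1.80988 − 1)/1.80988 × 100 = 44.7477%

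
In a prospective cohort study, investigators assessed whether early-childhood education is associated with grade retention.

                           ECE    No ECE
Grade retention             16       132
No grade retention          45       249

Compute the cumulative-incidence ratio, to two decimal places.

0.76

Reading the table with exposure as columns: a = 16 (ECE, case), b = 45 (ECE, non-case), c = 132 (No ECE, case), d = 249.
Risk in exposed = 16/61 = 0.26230; risk in unexposed = 132/381 = 0.34646.
RR = 0.26230 / 0.34646 = 0.75708
The risk is 24% lower among the exposed than among the unexposed.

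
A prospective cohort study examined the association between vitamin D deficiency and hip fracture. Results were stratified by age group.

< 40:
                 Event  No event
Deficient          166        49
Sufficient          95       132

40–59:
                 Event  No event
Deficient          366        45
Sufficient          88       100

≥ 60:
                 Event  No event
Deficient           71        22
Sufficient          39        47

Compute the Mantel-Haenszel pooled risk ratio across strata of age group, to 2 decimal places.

1.85

RR_MH = Σ(aᵢ·n₀ᵢ/nᵢ) / Σ(cᵢ·n₁ᵢ/nᵢ), with n₁ᵢ = aᵢ+bᵢ (exposed), n₀ᵢ = cᵢ+dᵢ (unexposed), nᵢ = n₁ᵢ+n₀ᵢ.
Stratum 1 (< 40): n₁ = 215, n₀ = 227, n = 442; a·n₀/n = 166·227/442 = 85.2534; c·n₁/n = 95·215/442 = 46.2104
Stratum 2 (40–59): n₁ = 411, n₀ = 188, n = 599; a·n₀/n = 366·188/599 = 114.8715; c·n₁/n = 88·411/599 = 60.3806
Stratum 3 (≥ 60): n₁ = 93, n₀ = 86, n = 179; a·n₀/n = 71·86/179 = 34.1117; c·n₁/n = 39·93/179 = 20.2626
RR_MH = (85.2534 + 114.8715 + 34.1117) / (46.2104 + 60.3806 + 20.2626) = 234.2366 / 126.8536 = 1.84651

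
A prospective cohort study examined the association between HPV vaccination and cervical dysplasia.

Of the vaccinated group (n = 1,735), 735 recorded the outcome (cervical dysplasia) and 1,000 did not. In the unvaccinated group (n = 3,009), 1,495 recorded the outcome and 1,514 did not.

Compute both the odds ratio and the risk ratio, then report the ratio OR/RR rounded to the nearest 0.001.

0.873

From the description: a = 735, b = 1000, c = 1495, d = 1514.
OR = (735·1514)/(1000·1495) = 1112790/1495000 = 0.74434
Risk in exposed = 735/1735 = 0.42363; risk in unexposed = 1495/3009 = 0.49684; RR = 0.85265
OR/RR = 0.74434 / 0.85265 = 0.87298
The outcome is not rare, so the OR lies further from 1 than the RR.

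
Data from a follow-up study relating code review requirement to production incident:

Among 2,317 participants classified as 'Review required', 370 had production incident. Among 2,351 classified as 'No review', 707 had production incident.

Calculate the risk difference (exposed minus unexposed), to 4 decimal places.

-0.1410

From the description: a = 370, b = 1947, c = 707, d = 1644.
Risk in exposed = 370/2317 = 0.159689; risk in unexposed = 707/2351 = 0.300723.
Risk difference = 0.159689 − 0.300723 = -0.141034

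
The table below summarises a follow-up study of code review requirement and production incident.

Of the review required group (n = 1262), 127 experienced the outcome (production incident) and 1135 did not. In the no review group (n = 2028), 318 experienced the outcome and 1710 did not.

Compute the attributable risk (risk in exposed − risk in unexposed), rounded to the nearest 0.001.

-0.056

From the description: a = 127, b = 1135, c = 318, d = 1710.
Risk in exposed = 127/1262 = 0.100634; risk in unexposed = 318/2028 = 0.156805.
Risk difference = 0.100634 − 0.156805 = -0.056171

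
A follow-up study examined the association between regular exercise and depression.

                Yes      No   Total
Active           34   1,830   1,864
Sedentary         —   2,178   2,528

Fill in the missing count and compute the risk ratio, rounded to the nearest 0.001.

0.132

The missing cell is in the unexposed row: 2528 − 2178 = 350.
So a = 34, b = 1830, c = 350, d = 2178.
RR = [a/(a+b)] / [c/(c+d)] = (34/1864) / (350/2528) = 0.01824/0.13845 = 0.13175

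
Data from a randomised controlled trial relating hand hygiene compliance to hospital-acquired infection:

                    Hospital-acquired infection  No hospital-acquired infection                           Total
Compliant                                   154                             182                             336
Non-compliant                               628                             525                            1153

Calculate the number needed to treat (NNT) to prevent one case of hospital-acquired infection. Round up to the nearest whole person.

12

Risk in treated group = 154/336 = 0.45833; risk in control = 628/1153 = 0.54467.
Absolute risk reduction = 0.54467 − 0.45833 = 0.08633
NNT = 1 / ARR = 1 / 0.08633 = 11.583 → round up → 12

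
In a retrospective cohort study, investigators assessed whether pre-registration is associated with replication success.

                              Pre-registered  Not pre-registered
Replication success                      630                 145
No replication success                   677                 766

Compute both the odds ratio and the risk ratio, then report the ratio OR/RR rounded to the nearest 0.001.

1.623

Reading the table with exposure as columns: a = 630 (Pre-registered, case), b = 677 (Pre-registered, non-case), c = 145 (Not pre-registered, case), d = 766.
OR = (630·766)/(677·145) = 482580/98165 = 4.91601
Risk in exposed = 630/1307 = 0.48202; risk in unexposed = 145/911 = 0.15917; RR = 3.02841
OR/RR = 4.91601 / 3.02841 = 1.62329
The outcome is not rare, so the OR lies further from 1 than the RR.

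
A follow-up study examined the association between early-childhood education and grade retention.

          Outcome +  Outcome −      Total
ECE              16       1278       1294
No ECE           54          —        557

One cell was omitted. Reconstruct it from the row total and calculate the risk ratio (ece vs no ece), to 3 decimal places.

The missing cell is in the unexposed row: 557 − 54 = 503.
So a = 16, b = 1278, c = 54, d = 503.
RR = [a/(a+b)] / [c/(c+d)] = (16/1294) / (54/557) = 0.01236/0.09695 = 0.12754

0.128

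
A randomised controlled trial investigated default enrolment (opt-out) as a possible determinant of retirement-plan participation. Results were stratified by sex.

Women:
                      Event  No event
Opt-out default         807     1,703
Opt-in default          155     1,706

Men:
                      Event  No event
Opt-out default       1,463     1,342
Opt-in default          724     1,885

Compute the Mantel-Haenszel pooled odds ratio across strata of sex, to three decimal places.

3.437

OR_MH = Σ(aᵢdᵢ/nᵢ) / Σ(bᵢcᵢ/nᵢ), where nᵢ is the stratum total.
Stratum 1 (Women): n = 4371; a·d/n = 807·1706/4371 = 314.9719; b·c/n = 1703·155/4371 = 60.3901
Stratum 2 (Men): n = 5414; a·d/n = 1463·1885/5414 = 509.3748; b·c/n = 1342·724/5414 = 179.4621
OR_MH = (314.9719 + 509.3748) / (60.3901 + 179.4621) = 824.3466 / 239.8522 = 3.43689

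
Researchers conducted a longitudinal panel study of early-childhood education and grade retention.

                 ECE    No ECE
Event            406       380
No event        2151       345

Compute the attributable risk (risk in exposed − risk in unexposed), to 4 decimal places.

Reading the table with exposure as columns: a = 406 (ECE, case), b = 2151 (ECE, non-case), c = 380 (No ECE, case), d = 345.
Risk in exposed = 406/2557 = 0.158780; risk in unexposed = 380/725 = 0.524138.
Risk difference = 0.158780 − 0.524138 = -0.365358

-0.3654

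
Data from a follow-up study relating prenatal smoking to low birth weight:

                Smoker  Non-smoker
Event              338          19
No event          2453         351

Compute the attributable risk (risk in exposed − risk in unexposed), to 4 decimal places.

Reading the table with exposure as columns: a = 338 (Smoker, case), b = 2453 (Smoker, non-case), c = 19 (Non-smoker, case), d = 351.
Risk in exposed = 338/2791 = 0.121104; risk in unexposed = 19/370 = 0.051351.
Risk difference = 0.121104 − 0.051351 = 0.069752

0.0698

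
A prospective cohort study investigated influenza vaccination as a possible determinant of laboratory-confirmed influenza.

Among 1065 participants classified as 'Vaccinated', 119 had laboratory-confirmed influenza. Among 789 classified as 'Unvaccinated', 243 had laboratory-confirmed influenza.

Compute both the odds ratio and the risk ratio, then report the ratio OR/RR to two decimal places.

0.78

From the description: a = 119, b = 946, c = 243, d = 546.
OR = (119·546)/(946·243) = 64974/229878 = 0.28265
Risk in exposed = 119/1065 = 0.11174; risk in unexposed = 243/789 = 0.30798; RR = 0.36280
OR/RR = 0.28265 / 0.36280 = 0.77907
The outcome is not rare, so the OR lies further from 1 than the RR.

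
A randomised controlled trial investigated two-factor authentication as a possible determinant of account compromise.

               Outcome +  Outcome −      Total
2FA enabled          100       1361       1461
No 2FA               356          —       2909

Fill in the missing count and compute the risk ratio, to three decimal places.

0.559

The missing cell is in the unexposed row: 2909 − 356 = 2553.
So a = 100, b = 1361, c = 356, d = 2553.
RR = [a/(a+b)] / [c/(c+d)] = (100/1461) / (356/2909) = 0.06845/0.12238 = 0.55930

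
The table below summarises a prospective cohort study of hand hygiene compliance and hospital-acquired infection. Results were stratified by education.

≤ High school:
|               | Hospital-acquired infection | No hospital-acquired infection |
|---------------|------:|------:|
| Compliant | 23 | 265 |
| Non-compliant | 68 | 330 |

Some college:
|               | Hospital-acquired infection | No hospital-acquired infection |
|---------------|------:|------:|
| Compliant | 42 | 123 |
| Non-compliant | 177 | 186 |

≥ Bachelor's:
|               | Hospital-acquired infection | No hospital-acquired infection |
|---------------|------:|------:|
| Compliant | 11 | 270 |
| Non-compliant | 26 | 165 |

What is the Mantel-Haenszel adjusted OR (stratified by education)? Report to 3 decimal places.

0.361

OR_MH = Σ(aᵢdᵢ/nᵢ) / Σ(bᵢcᵢ/nᵢ), where nᵢ is the stratum total.
Stratum 1 (≤ High school): n = 686; a·d/n = 23·330/686 = 11.0641; b·c/n = 265·68/686 = 26.2682
Stratum 2 (Some college): n = 528; a·d/n = 42·186/528 = 14.7955; b·c/n = 123·177/528 = 41.2330
Stratum 3 (≥ Bachelor's): n = 472; a·d/n = 11·165/472 = 3.8453; b·c/n = 270·26/472 = 14.8729
OR_MH = (11.0641 + 14.7955 + 3.8453) / (26.2682 + 41.2330 + 14.8729) = 29.7049 / 82.3741 = 0.36061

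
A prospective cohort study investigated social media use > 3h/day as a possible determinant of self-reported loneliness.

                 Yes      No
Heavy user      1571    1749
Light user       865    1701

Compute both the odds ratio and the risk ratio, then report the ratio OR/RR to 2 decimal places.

1.26

Cells: a = 1571, b = 1749, c = 865, d = 1701.
OR = (1571·1701)/(1749·865) = 2672271/1512885 = 1.76634
Risk in exposed = 1571/3320 = 0.47319; risk in unexposed = 865/2566 = 0.33710; RR = 1.40371
OR/RR = 1.76634 / 1.40371 = 1.25833
The outcome is not rare, so the OR lies further from 1 than the RR.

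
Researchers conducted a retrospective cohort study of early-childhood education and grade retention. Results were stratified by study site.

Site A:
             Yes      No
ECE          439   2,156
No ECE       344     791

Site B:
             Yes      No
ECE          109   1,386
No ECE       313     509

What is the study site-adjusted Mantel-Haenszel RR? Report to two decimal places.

RR_MH = Σ(aᵢ·n₀ᵢ/nᵢ) / Σ(cᵢ·n₁ᵢ/nᵢ), with n₁ᵢ = aᵢ+bᵢ (exposed), n₀ᵢ = cᵢ+dᵢ (unexposed), nᵢ = n₁ᵢ+n₀ᵢ.
Stratum 1 (Site A): n₁ = 2595, n₀ = 1135, n = 3730; a·n₀/n = 439·1135/3730 = 133.5831; c·n₁/n = 344·2595/3730 = 239.3244
Stratum 2 (Site B): n₁ = 1495, n₀ = 822, n = 2317; a·n₀/n = 109·822/2317 = 38.6698; c·n₁/n = 313·1495/2317 = 201.9573
RR_MH = (133.5831 + 38.6698) / (239.3244 + 201.9573) = 172.2529 / 441.2817 = 0.39035

0.39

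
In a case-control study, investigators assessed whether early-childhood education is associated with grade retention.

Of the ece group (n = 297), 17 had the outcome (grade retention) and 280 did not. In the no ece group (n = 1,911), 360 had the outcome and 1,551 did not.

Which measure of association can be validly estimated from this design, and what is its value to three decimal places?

0.262

From the description: a = 17, b = 280, c = 360, d = 1551.
This is a case-control study: participants were sampled on outcome status, so risks in the source population cannot be estimated directly — relative risk is not valid here. The odds ratio is the appropriate measure.
OR = (a·d)/(b·c) = (17 × 1551) / (280 × 360) = 26367 / 100800 = 0.26158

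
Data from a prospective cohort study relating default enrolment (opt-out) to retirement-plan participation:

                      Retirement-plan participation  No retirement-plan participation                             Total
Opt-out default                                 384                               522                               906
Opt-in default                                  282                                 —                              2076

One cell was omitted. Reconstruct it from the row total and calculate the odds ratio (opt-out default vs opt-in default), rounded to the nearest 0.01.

The missing cell is in the unexposed row: 2076 − 282 = 1794.
So a = 384, b = 522, c = 282, d = 1794.
OR = (a·d)/(b·c) = (384 × 1794) / (522 × 282) = 688896 / 147204 = 4.67987

4.68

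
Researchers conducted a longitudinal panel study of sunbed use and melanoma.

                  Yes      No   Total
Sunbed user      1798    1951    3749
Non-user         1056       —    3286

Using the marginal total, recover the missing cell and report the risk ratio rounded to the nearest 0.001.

1.492

The missing cell is in the unexposed row: 3286 − 1056 = 2230.
So a = 1798, b = 1951, c = 1056, d = 2230.
RR = [a/(a+b)] / [c/(c+d)] = (1798/3749) / (1056/3286) = 0.47959/0.32136 = 1.49237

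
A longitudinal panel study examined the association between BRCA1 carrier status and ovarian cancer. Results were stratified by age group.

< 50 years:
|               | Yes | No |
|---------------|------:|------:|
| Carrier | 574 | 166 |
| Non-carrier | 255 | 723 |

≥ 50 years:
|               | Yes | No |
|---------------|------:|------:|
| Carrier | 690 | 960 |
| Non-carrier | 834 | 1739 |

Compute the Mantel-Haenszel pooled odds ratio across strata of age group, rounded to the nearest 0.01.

2.45

OR_MH = Σ(aᵢdᵢ/nᵢ) / Σ(bᵢcᵢ/nᵢ), where nᵢ is the stratum total.
Stratum 1 (< 50 years): n = 1718; a·d/n = 574·723/1718 = 241.5611; b·c/n = 166·255/1718 = 24.6391
Stratum 2 (≥ 50 years): n = 4223; a·d/n = 690·1739/4223 = 284.1369; b·c/n = 960·834/4223 = 189.5903
OR_MH = (241.5611 + 284.1369) / (24.6391 + 189.5903) = 525.6980 / 214.2295 = 2.45390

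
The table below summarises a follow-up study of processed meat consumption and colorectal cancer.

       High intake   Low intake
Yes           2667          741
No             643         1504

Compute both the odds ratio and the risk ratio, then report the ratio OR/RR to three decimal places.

3.449

Reading the table with exposure as columns: a = 2667 (High intake, case), b = 643 (High intake, non-case), c = 741 (Low intake, case), d = 1504.
OR = (2667·1504)/(643·741) = 4011168/476463 = 8.41863
Risk in exposed = 2667/3310 = 0.80574; risk in unexposed = 741/2245 = 0.33007; RR = 2.44114
OR/RR = 8.41863 / 2.44114 = 3.44865
The outcome is not rare, so the OR lies further from 1 than the RR.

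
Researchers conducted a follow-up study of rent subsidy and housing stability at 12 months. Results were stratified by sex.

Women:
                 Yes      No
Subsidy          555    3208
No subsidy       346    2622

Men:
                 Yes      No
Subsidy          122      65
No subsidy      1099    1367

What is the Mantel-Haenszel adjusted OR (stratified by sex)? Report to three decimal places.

OR_MH = Σ(aᵢdᵢ/nᵢ) / Σ(bᵢcᵢ/nᵢ), where nᵢ is the stratum total.
Stratum 1 (Women): n = 6731; a·d/n = 555·2622/6731 = 216.1952; b·c/n = 3208·346/6731 = 164.9039
Stratum 2 (Men): n = 2653; a·d/n = 122·1367/2653 = 62.8624; b·c/n = 65·1099/2653 = 26.9261
OR_MH = (216.1952 + 62.8624) / (164.9039 + 26.9261) = 279.0576 / 191.8300 = 1.45471

1.455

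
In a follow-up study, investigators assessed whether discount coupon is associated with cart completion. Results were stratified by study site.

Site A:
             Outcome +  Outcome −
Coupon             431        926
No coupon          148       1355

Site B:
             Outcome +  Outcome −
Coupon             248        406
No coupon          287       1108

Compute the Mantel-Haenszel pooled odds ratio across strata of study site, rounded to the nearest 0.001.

3.229

OR_MH = Σ(aᵢdᵢ/nᵢ) / Σ(bᵢcᵢ/nᵢ), where nᵢ is the stratum total.
Stratum 1 (Site A): n = 2860; a·d/n = 431·1355/2860 = 204.1976; b·c/n = 926·148/2860 = 47.9189
Stratum 2 (Site B): n = 2049; a·d/n = 248·1108/2049 = 134.1064; b·c/n = 406·287/2049 = 56.8677
OR_MH = (204.1976 + 134.1064) / (47.9189 + 56.8677) = 338.3039 / 104.7866 = 3.22850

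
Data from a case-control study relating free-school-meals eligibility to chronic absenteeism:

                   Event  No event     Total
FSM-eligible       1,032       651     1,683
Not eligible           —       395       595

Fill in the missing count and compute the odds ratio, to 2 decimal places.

The missing cell is in the unexposed row: 595 − 395 = 200.
So a = 1032, b = 651, c = 200, d = 395.
OR = (a·d)/(b·c) = (1032 × 395) / (651 × 200) = 407640 / 130200 = 3.13088

3.13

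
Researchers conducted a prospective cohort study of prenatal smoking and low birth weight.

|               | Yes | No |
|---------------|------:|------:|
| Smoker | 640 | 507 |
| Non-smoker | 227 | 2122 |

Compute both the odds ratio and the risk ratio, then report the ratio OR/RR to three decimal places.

Cells: a = 640, b = 507, c = 227, d = 2122.
OR = (640·2122)/(507·227) = 1358080/115089 = 11.80026
Risk in exposed = 640/1147 = 0.55798; risk in unexposed = 227/2349 = 0.09664; RR = 5.77396
OR/RR = 11.80026 / 5.77396 = 2.04370
The outcome is not rare, so the OR lies further from 1 than the RR.

2.044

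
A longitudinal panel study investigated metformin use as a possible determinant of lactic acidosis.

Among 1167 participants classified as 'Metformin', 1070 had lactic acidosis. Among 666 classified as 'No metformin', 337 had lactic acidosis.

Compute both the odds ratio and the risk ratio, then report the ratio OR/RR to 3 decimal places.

From the description: a = 1070, b = 97, c = 337, d = 329.
OR = (1070·329)/(97·337) = 352030/32689 = 10.76907
Risk in exposed = 1070/1167 = 0.91688; risk in unexposed = 337/666 = 0.50601; RR = 1.81200
OR/RR = 10.76907 / 1.81200 = 5.94321
The outcome is not rare, so the OR lies further from 1 than the RR.

5.943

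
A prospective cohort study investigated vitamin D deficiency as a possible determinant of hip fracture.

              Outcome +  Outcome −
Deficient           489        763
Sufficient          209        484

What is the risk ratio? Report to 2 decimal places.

1.30

Cells: a = 489, b = 763, c = 209, d = 484.
Risk in exposed = 489/1252 = 0.39058; risk in unexposed = 209/693 = 0.30159.
RR = 0.39058 / 0.30159 = 1.29506
The risk among the exposed is 1.30 times that among the unexposed.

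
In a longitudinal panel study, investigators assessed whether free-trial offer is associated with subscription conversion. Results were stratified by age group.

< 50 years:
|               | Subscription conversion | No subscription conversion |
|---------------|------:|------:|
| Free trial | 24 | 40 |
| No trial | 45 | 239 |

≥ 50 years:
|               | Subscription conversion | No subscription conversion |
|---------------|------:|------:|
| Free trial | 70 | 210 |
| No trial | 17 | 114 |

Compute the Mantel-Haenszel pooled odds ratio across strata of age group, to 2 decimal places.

OR_MH = Σ(aᵢdᵢ/nᵢ) / Σ(bᵢcᵢ/nᵢ), where nᵢ is the stratum total.
Stratum 1 (< 50 years): n = 348; a·d/n = 24·239/348 = 16.4828; b·c/n = 40·45/348 = 5.1724
Stratum 2 (≥ 50 years): n = 411; a·d/n = 70·114/411 = 19.4161; b·c/n = 210·17/411 = 8.6861
OR_MH = (16.4828 + 19.4161) / (5.1724 + 8.6861) = 35.8988 / 13.8585 = 2.59037

2.59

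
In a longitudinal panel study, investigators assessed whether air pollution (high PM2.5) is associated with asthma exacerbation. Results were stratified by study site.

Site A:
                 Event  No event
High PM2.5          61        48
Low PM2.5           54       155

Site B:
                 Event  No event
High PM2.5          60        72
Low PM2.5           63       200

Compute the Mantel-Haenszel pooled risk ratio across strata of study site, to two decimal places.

RR_MH = Σ(aᵢ·n₀ᵢ/nᵢ) / Σ(cᵢ·n₁ᵢ/nᵢ), with n₁ᵢ = aᵢ+bᵢ (exposed), n₀ᵢ = cᵢ+dᵢ (unexposed), nᵢ = n₁ᵢ+n₀ᵢ.
Stratum 1 (Site A): n₁ = 109, n₀ = 209, n = 318; a·n₀/n = 61·209/318 = 40.0912; c·n₁/n = 54·109/318 = 18.5094
Stratum 2 (Site B): n₁ = 132, n₀ = 263, n = 395; a·n₀/n = 60·263/395 = 39.9494; c·n₁/n = 63·132/395 = 21.0532
RR_MH = (40.0912 + 39.9494) / (18.5094 + 21.0532) = 80.0406 / 39.5626 = 2.02314

2.02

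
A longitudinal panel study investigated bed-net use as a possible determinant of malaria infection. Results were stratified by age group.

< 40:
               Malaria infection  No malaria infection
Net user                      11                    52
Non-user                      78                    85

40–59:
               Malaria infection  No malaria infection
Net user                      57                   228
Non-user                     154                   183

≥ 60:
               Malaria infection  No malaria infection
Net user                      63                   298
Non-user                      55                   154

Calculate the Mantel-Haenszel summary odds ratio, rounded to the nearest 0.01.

OR_MH = Σ(aᵢdᵢ/nᵢ) / Σ(bᵢcᵢ/nᵢ), where nᵢ is the stratum total.
Stratum 1 (< 40): n = 226; a·d/n = 11·85/226 = 4.1372; b·c/n = 52·78/226 = 17.9469
Stratum 2 (40–59): n = 622; a·d/n = 57·183/622 = 16.7701; b·c/n = 228·154/622 = 56.4502
Stratum 3 (≥ 60): n = 570; a·d/n = 63·154/570 = 17.0211; b·c/n = 298·55/570 = 28.7544
OR_MH = (4.1372 + 16.7701 + 17.0211) / (17.9469 + 56.4502 + 28.7544) = 37.9283 / 103.1514 = 0.36770

0.37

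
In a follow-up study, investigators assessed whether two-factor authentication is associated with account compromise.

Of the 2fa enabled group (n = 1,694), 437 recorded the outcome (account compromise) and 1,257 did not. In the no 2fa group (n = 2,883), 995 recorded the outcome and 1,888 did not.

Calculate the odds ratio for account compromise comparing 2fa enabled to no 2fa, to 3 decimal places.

From the description: a = 437, b = 1257, c = 995, d = 1888.
OR = (a·d)/(b·c) = (437 × 1888) / (1257 × 995) = 825056 / 1250715 = 0.65967
Exposure is associated with lower odds of account compromise (OR = 0.66 < 1).

0.660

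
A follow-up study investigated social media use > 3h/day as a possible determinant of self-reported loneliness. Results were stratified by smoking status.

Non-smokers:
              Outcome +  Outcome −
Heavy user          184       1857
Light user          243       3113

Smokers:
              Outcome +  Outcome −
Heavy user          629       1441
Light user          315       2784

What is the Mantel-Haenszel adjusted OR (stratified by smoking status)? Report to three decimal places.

OR_MH = Σ(aᵢdᵢ/nᵢ) / Σ(bᵢcᵢ/nᵢ), where nᵢ is the stratum total.
Stratum 1 (Non-smokers): n = 5397; a·d/n = 184·3113/5397 = 106.1316; b·c/n = 1857·243/5397 = 83.6115
Stratum 2 (Smokers): n = 5169; a·d/n = 629·2784/5169 = 338.7766; b·c/n = 1441·315/5169 = 87.8149
OR_MH = (106.1316 + 338.7766) / (83.6115 + 87.8149) = 444.9081 / 171.4263 = 2.59533

2.595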